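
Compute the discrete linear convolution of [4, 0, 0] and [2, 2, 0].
y[0] = 4×2 = 8; y[1] = 4×2 + 0×2 = 8; y[2] = 4×0 + 0×2 + 0×2 = 0; y[3] = 0×0 + 0×2 = 0; y[4] = 0×0 = 0

[8, 8, 0, 0, 0]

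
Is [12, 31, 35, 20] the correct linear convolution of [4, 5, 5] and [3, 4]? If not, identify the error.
Recompute linear convolution of [4, 5, 5] and [3, 4]: y[0] = 4×3 = 12; y[1] = 4×4 + 5×3 = 31; y[2] = 5×4 + 5×3 = 35; y[3] = 5×4 = 20 → [12, 31, 35, 20]. Given [12, 31, 35, 20] matches, so answer: Yes

Yes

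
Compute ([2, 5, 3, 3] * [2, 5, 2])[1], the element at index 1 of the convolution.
Use y[k] = Σ_i a[i]·b[k-i] at k=1. y[1] = 2×5 + 5×2 = 20

20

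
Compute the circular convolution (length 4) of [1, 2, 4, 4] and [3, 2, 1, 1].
Use y[k] = Σ_j a[j]·b[(k-j) mod 4]. y[0] = 1×3 + 2×1 + 4×1 + 4×2 = 17; y[1] = 1×2 + 2×3 + 4×1 + 4×1 = 16; y[2] = 1×1 + 2×2 + 4×3 + 4×1 = 21; y[3] = 1×1 + 2×1 + 4×2 + 4×3 = 23. Result: [17, 16, 21, 23]

[17, 16, 21, 23]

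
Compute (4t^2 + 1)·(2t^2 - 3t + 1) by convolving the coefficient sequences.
Ascending coefficients: a = [1, 0, 4], b = [1, -3, 2]. c[0] = 1×1 = 1; c[1] = 1×-3 + 0×1 = -3; c[2] = 1×2 + 0×-3 + 4×1 = 6; c[3] = 0×2 + 4×-3 = -12; c[4] = 4×2 = 8. Result coefficients: [1, -3, 6, -12, 8] → 8t^4 - 12t^3 + 6t^2 - 3t + 1

8t^4 - 12t^3 + 6t^2 - 3t + 1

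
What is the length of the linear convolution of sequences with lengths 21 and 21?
Linear/full convolution length: m + n - 1 = 21 + 21 - 1 = 41

41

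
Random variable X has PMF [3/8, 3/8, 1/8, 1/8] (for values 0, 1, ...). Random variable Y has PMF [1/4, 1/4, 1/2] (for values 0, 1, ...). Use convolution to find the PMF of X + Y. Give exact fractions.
P(X+Y=k) = Σ_i P(X=i)·P(Y=k-i) — a convolution of [3/8, 3/8, 1/8, 1/8] and [1/4, 1/4, 1/2]. P(X+Y=0) = (3/8)×(1/4) = 3/32; P(X+Y=1) = (3/8)×(1/4) + (3/8)×(1/4) = 3/32 + 3/32 = 3/16; P(X+Y=2) = (3/8)×(1/2) + (3/8)×(1/4) + (1/8)×(1/4) = 3/16 + 3/32 + 1/32 = 5/16; P(X+Y=3) = (3/8)×(1/2) + (1/8)×(1/4) + (1/8)×(1/4) = 3/16 + 1/32 + 1/32 = 1/4; P(X+Y=4) = (1/8)×(1/2) + (1/8)×(1/4) = 1/16 + 1/32 = 3/32; P(X+Y=5) = (1/8)×(1/2) = 1/16. PMF: [3/32, 3/16, 5/16, 1/4, 3/32, 1/16] (sums to 1 ✓)

[3/32, 3/16, 5/16, 1/4, 3/32, 1/16]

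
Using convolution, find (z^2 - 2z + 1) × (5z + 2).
Ascending coefficients: a = [1, -2, 1], b = [2, 5]. c[0] = 1×2 = 2; c[1] = 1×5 + -2×2 = 1; c[2] = -2×5 + 1×2 = -8; c[3] = 1×5 = 5. Result coefficients: [2, 1, -8, 5] → 5z^3 - 8z^2 + z + 2

5z^3 - 8z^2 + z + 2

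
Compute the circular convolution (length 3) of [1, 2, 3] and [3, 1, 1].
Use y[k] = Σ_j x[j]·h[(k-j) mod 3]. y[0] = 1×3 + 2×1 + 3×1 = 8; y[1] = 1×1 + 2×3 + 3×1 = 10; y[2] = 1×1 + 2×1 + 3×3 = 12. Result: [8, 10, 12]

[8, 10, 12]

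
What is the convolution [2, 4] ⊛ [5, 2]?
y[0] = 2×5 = 10; y[1] = 2×2 + 4×5 = 24; y[2] = 4×2 = 8

[10, 24, 8]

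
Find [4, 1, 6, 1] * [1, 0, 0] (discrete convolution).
y[0] = 4×1 = 4; y[1] = 4×0 + 1×1 = 1; y[2] = 4×0 + 1×0 + 6×1 = 6; y[3] = 1×0 + 6×0 + 1×1 = 1; y[4] = 6×0 + 1×0 = 0; y[5] = 1×0 = 0

[4, 1, 6, 1, 0, 0]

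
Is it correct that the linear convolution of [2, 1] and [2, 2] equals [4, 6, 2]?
Recompute linear convolution of [2, 1] and [2, 2]: y[0] = 2×2 = 4; y[1] = 2×2 + 1×2 = 6; y[2] = 1×2 = 2 → [4, 6, 2]. Given [4, 6, 2] matches, so answer: Yes

Yes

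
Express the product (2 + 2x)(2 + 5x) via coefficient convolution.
Ascending coefficients: a = [2, 2], b = [2, 5]. c[0] = 2×2 = 4; c[1] = 2×5 + 2×2 = 14; c[2] = 2×5 = 10. Result coefficients: [4, 14, 10] → 4 + 14x + 10x^2

4 + 14x + 10x^2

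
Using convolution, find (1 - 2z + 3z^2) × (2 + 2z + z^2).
Ascending coefficients: a = [1, -2, 3], b = [2, 2, 1]. c[0] = 1×2 = 2; c[1] = 1×2 + -2×2 = -2; c[2] = 1×1 + -2×2 + 3×2 = 3; c[3] = -2×1 + 3×2 = 4; c[4] = 3×1 = 3. Result coefficients: [2, -2, 3, 4, 3] → 2 - 2z + 3z^2 + 4z^3 + 3z^4

2 - 2z + 3z^2 + 4z^3 + 3z^4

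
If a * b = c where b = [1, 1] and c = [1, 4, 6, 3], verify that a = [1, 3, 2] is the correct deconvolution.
Forward-compute [1, 3, 2] * [1, 1]: c[0] = 1×1 = 1; c[1] = 1×1 + 3×1 = 4; c[2] = 3×1 + 2×1 = 5; c[3] = 2×1 = 2 → [1, 4, 5, 2]. Does not match given c = [1, 4, 6, 3].

Not verified. [1, 3, 2] * [1, 1] = [1, 4, 5, 2], which differs from [1, 4, 6, 3] at index 2.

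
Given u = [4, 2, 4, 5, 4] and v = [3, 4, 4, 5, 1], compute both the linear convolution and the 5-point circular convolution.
Linear: y_lin[0] = 4×3 = 12; y_lin[1] = 4×4 + 2×3 = 22; y_lin[2] = 4×4 + 2×4 + 4×3 = 36; y_lin[3] = 4×5 + 2×4 + 4×4 + 5×3 = 59; y_lin[4] = 4×1 + 2×5 + 4×4 + 5×4 + 4×3 = 62; y_lin[5] = 2×1 + 4×5 + 5×4 + 4×4 = 58; y_lin[6] = 4×1 + 5×5 + 4×4 = 45; y_lin[7] = 5×1 + 4×5 = 25; y_lin[8] = 4×1 = 4 → [12, 22, 36, 59, 62, 58, 45, 25, 4]. Circular (length 5): y[0] = 4×3 + 2×1 + 4×5 + 5×4 + 4×4 = 70; y[1] = 4×4 + 2×3 + 4×1 + 5×5 + 4×4 = 67; y[2] = 4×4 + 2×4 + 4×3 + 5×1 + 4×5 = 61; y[3] = 4×5 + 2×4 + 4×4 + 5×3 + 4×1 = 63; y[4] = 4×1 + 2×5 + 4×4 + 5×4 + 4×3 = 62 → [70, 67, 61, 63, 62]

Linear: [12, 22, 36, 59, 62, 58, 45, 25, 4], Circular: [70, 67, 61, 63, 62]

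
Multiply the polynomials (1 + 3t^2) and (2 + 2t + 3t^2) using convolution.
Ascending coefficients: a = [1, 0, 3], b = [2, 2, 3]. c[0] = 1×2 = 2; c[1] = 1×2 + 0×2 = 2; c[2] = 1×3 + 0×2 + 3×2 = 9; c[3] = 0×3 + 3×2 = 6; c[4] = 3×3 = 9. Result coefficients: [2, 2, 9, 6, 9] → 2 + 2t + 9t^2 + 6t^3 + 9t^4

2 + 2t + 9t^2 + 6t^3 + 9t^4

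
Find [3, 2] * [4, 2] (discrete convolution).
y[0] = 3×4 = 12; y[1] = 3×2 + 2×4 = 14; y[2] = 2×2 = 4

[12, 14, 4]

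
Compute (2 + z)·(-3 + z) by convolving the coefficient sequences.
Ascending coefficients: a = [2, 1], b = [-3, 1]. c[0] = 2×-3 = -6; c[1] = 2×1 + 1×-3 = -1; c[2] = 1×1 = 1. Result coefficients: [-6, -1, 1] → -6 - z + z^2

-6 - z + z^2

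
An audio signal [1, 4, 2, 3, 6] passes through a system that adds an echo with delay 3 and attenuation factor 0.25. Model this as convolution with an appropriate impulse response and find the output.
Direct-path + delayed-attenuated-path model → impulse response h = [1, 0, 0, 0.25] (1 at lag 0, 0.25 at lag 3). Output y[n] = x[n] + 0.25·x[n - 3] (with x[n] = 0 outside 0..4): y[0] = 1 + 0.25×0 = 1; y[1] = 4 + 0.25×0 = 4; y[2] = 2 + 0.25×0 = 2; y[3] = 3 + 0.25×1 = 3.25; y[4] = 6 + 0.25×4 = 7.0; y[5] = 0 + 0.25×2 = 0.5; y[6] = 0 + 0.25×3 = 0.75; y[7] = 0 + 0.25×6 = 1.5. So y = [1, 4, 2, 3.25, 7.0, 0.5, 0.75, 1.5]

[1, 4, 2, 3.25, 7.0, 0.5, 0.75, 1.5]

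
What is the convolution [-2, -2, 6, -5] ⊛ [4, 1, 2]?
y[0] = -2×4 = -8; y[1] = -2×1 + -2×4 = -10; y[2] = -2×2 + -2×1 + 6×4 = 18; y[3] = -2×2 + 6×1 + -5×4 = -18; y[4] = 6×2 + -5×1 = 7; y[5] = -5×2 = -10

[-8, -10, 18, -18, 7, -10]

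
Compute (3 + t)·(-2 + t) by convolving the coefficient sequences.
Ascending coefficients: a = [3, 1], b = [-2, 1]. c[0] = 3×-2 = -6; c[1] = 3×1 + 1×-2 = 1; c[2] = 1×1 = 1. Result coefficients: [-6, 1, 1] → -6 + t + t^2

-6 + t + t^2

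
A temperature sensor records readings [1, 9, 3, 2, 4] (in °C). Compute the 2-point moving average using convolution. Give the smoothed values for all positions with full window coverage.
2-point moving average kernel = [1, 1]. Apply in 'valid' mode (full window coverage): avg[0] = (1 + 9) / 2 = 5.0; avg[1] = (9 + 3) / 2 = 6.0; avg[2] = (3 + 2) / 2 = 2.5; avg[3] = (2 + 4) / 2 = 3.0. Smoothed values: [5.0, 6.0, 2.5, 3.0]

[5.0, 6.0, 2.5, 3.0]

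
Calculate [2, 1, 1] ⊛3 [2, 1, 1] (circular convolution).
Use y[k] = Σ_j x[j]·h[(k-j) mod 3]. y[0] = 2×2 + 1×1 + 1×1 = 6; y[1] = 2×1 + 1×2 + 1×1 = 5; y[2] = 2×1 + 1×1 + 1×2 = 5. Result: [6, 5, 5]

[6, 5, 5]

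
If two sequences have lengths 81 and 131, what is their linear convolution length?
Linear/full convolution length: m + n - 1 = 81 + 131 - 1 = 211

211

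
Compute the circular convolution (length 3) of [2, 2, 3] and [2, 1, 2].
Use y[k] = Σ_j s[j]·t[(k-j) mod 3]. y[0] = 2×2 + 2×2 + 3×1 = 11; y[1] = 2×1 + 2×2 + 3×2 = 12; y[2] = 2×2 + 2×1 + 3×2 = 12. Result: [11, 12, 12]

[11, 12, 12]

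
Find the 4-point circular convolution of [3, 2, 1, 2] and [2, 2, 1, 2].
Use y[k] = Σ_j f[j]·g[(k-j) mod 4]. y[0] = 3×2 + 2×2 + 1×1 + 2×2 = 15; y[1] = 3×2 + 2×2 + 1×2 + 2×1 = 14; y[2] = 3×1 + 2×2 + 1×2 + 2×2 = 13; y[3] = 3×2 + 2×1 + 1×2 + 2×2 = 14. Result: [15, 14, 13, 14]

[15, 14, 13, 14]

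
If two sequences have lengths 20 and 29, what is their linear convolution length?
Linear/full convolution length: m + n - 1 = 20 + 29 - 1 = 48

48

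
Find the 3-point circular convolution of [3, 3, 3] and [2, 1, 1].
Use y[k] = Σ_j x[j]·h[(k-j) mod 3]. y[0] = 3×2 + 3×1 + 3×1 = 12; y[1] = 3×1 + 3×2 + 3×1 = 12; y[2] = 3×1 + 3×1 + 3×2 = 12. Result: [12, 12, 12]

[12, 12, 12]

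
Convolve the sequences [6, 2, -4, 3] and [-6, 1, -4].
y[0] = 6×-6 = -36; y[1] = 6×1 + 2×-6 = -6; y[2] = 6×-4 + 2×1 + -4×-6 = 2; y[3] = 2×-4 + -4×1 + 3×-6 = -30; y[4] = -4×-4 + 3×1 = 19; y[5] = 3×-4 = -12

[-36, -6, 2, -30, 19, -12]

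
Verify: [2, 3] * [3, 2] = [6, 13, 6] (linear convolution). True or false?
Recompute linear convolution of [2, 3] and [3, 2]: y[0] = 2×3 = 6; y[1] = 2×2 + 3×3 = 13; y[2] = 3×2 = 6 → [6, 13, 6]. Given [6, 13, 6] matches, so answer: Yes

Yes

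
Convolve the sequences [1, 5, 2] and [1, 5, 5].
y[0] = 1×1 = 1; y[1] = 1×5 + 5×1 = 10; y[2] = 1×5 + 5×5 + 2×1 = 32; y[3] = 5×5 + 2×5 = 35; y[4] = 2×5 = 10

[1, 10, 32, 35, 10]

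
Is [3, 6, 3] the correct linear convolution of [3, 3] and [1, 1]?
Recompute linear convolution of [3, 3] and [1, 1]: y[0] = 3×1 = 3; y[1] = 3×1 + 3×1 = 6; y[2] = 3×1 = 3 → [3, 6, 3]. Given [3, 6, 3] matches, so answer: Yes

Yes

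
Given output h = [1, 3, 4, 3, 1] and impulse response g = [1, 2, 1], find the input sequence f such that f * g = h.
Deconvolve h=[1, 3, 4, 3, 1] by g=[1, 2, 1]. Since g[0]=1, solve forward: f[0] = h[0] / 1 = 1; f[1] = (h[1] - 1×2) / 1 = 1; f[2] = (h[2] - 1×2 - 1×1) / 1 = 1. So f = [1, 1, 1]. Check by forward convolution: h[0] = 1×1 = 1; h[1] = 1×2 + 1×1 = 3; h[2] = 1×1 + 1×2 + 1×1 = 4; h[3] = 1×1 + 1×2 = 3; h[4] = 1×1 = 1

[1, 1, 1]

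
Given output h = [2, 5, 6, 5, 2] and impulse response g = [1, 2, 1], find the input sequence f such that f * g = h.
Deconvolve h=[2, 5, 6, 5, 2] by g=[1, 2, 1]. Since g[0]=1, solve forward: f[0] = h[0] / 1 = 2; f[1] = (h[1] - 2×2) / 1 = 1; f[2] = (h[2] - 1×2 - 2×1) / 1 = 2. So f = [2, 1, 2]. Check by forward convolution: h[0] = 2×1 = 2; h[1] = 2×2 + 1×1 = 5; h[2] = 2×1 + 1×2 + 2×1 = 6; h[3] = 1×1 + 2×2 = 5; h[4] = 2×1 = 2

[2, 1, 2]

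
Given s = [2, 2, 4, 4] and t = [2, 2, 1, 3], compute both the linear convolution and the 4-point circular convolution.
Linear: y_lin[0] = 2×2 = 4; y_lin[1] = 2×2 + 2×2 = 8; y_lin[2] = 2×1 + 2×2 + 4×2 = 14; y_lin[3] = 2×3 + 2×1 + 4×2 + 4×2 = 24; y_lin[4] = 2×3 + 4×1 + 4×2 = 18; y_lin[5] = 4×3 + 4×1 = 16; y_lin[6] = 4×3 = 12 → [4, 8, 14, 24, 18, 16, 12]. Circular (length 4): y[0] = 2×2 + 2×3 + 4×1 + 4×2 = 22; y[1] = 2×2 + 2×2 + 4×3 + 4×1 = 24; y[2] = 2×1 + 2×2 + 4×2 + 4×3 = 26; y[3] = 2×3 + 2×1 + 4×2 + 4×2 = 24 → [22, 24, 26, 24]

Linear: [4, 8, 14, 24, 18, 16, 12], Circular: [22, 24, 26, 24]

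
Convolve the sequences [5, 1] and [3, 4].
y[0] = 5×3 = 15; y[1] = 5×4 + 1×3 = 23; y[2] = 1×4 = 4

[15, 23, 4]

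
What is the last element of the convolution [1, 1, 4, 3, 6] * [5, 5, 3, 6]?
Use y[k] = Σ_i a[i]·b[k-i] at k=7. y[7] = 6×6 = 36

36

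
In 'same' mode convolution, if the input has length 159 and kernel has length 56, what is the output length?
'Same' mode returns an output with the same length as the input: 159

159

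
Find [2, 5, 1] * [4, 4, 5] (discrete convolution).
y[0] = 2×4 = 8; y[1] = 2×4 + 5×4 = 28; y[2] = 2×5 + 5×4 + 1×4 = 34; y[3] = 5×5 + 1×4 = 29; y[4] = 1×5 = 5

[8, 28, 34, 29, 5]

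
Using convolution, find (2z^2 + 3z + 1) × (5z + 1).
Ascending coefficients: a = [1, 3, 2], b = [1, 5]. c[0] = 1×1 = 1; c[1] = 1×5 + 3×1 = 8; c[2] = 3×5 + 2×1 = 17; c[3] = 2×5 = 10. Result coefficients: [1, 8, 17, 10] → 10z^3 + 17z^2 + 8z + 1

10z^3 + 17z^2 + 8z + 1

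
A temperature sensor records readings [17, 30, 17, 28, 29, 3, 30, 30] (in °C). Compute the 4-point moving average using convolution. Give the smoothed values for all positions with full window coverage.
4-point moving average kernel = [1, 1, 1, 1]. Apply in 'valid' mode (full window coverage): avg[0] = (17 + 30 + 17 + 28) / 4 = 23.0; avg[1] = (30 + 17 + 28 + 29) / 4 = 26.0; avg[2] = (17 + 28 + 29 + 3) / 4 = 19.25; avg[3] = (28 + 29 + 3 + 30) / 4 = 22.5; avg[4] = (29 + 3 + 30 + 30) / 4 = 23.0. Smoothed values: [23.0, 26.0, 19.25, 22.5, 23.0]

[23.0, 26.0, 19.25, 22.5, 23.0]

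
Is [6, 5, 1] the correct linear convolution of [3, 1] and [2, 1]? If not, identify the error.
Recompute linear convolution of [3, 1] and [2, 1]: y[0] = 3×2 = 6; y[1] = 3×1 + 1×2 = 5; y[2] = 1×1 = 1 → [6, 5, 1]. Given [6, 5, 1] matches, so answer: Yes

Yes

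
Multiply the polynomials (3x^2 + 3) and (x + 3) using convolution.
Ascending coefficients: a = [3, 0, 3], b = [3, 1]. c[0] = 3×3 = 9; c[1] = 3×1 + 0×3 = 3; c[2] = 0×1 + 3×3 = 9; c[3] = 3×1 = 3. Result coefficients: [9, 3, 9, 3] → 3x^3 + 9x^2 + 3x + 9

3x^3 + 9x^2 + 3x + 9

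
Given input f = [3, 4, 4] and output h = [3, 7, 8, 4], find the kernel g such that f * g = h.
Output length 4 = len(f) + len(g) - 1 ⇒ len(g) = 2. Solve g forward using g[k] = (h[k] - Σ_{i≥1} f[i]·g[k-i]) / f[0]: g[0] = h[0] / f[0] = 3 / 3 = 1; g[1] = (h[1] - 4×1) / f[0] = (7 - 4×1) / 3 = 1. So g = [1, 1]. Forward-check [3, 4, 4] * [1, 1]: h[0] = 3×1 = 3; h[1] = 3×1 + 4×1 = 7; h[2] = 4×1 + 4×1 = 8; h[3] = 4×1 = 4 → [3, 7, 8, 4] ✓

[1, 1]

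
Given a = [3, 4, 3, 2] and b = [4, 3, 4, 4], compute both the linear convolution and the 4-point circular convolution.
Linear: y_lin[0] = 3×4 = 12; y_lin[1] = 3×3 + 4×4 = 25; y_lin[2] = 3×4 + 4×3 + 3×4 = 36; y_lin[3] = 3×4 + 4×4 + 3×3 + 2×4 = 45; y_lin[4] = 4×4 + 3×4 + 2×3 = 34; y_lin[5] = 3×4 + 2×4 = 20; y_lin[6] = 2×4 = 8 → [12, 25, 36, 45, 34, 20, 8]. Circular (length 4): y[0] = 3×4 + 4×4 + 3×4 + 2×3 = 46; y[1] = 3×3 + 4×4 + 3×4 + 2×4 = 45; y[2] = 3×4 + 4×3 + 3×4 + 2×4 = 44; y[3] = 3×4 + 4×4 + 3×3 + 2×4 = 45 → [46, 45, 44, 45]

Linear: [12, 25, 36, 45, 34, 20, 8], Circular: [46, 45, 44, 45]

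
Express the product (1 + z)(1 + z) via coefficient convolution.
Ascending coefficients: a = [1, 1], b = [1, 1]. c[0] = 1×1 = 1; c[1] = 1×1 + 1×1 = 2; c[2] = 1×1 = 1. Result coefficients: [1, 2, 1] → 1 + 2z + z^2

1 + 2z + z^2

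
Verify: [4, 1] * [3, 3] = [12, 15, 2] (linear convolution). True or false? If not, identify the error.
Recompute linear convolution of [4, 1] and [3, 3]: y[0] = 4×3 = 12; y[1] = 4×3 + 1×3 = 15; y[2] = 1×3 = 3 → [12, 15, 3]. Compare to given [12, 15, 2]: they differ at index 2: given 2, correct 3, so answer: No

No. Error at index 2: given 2, correct 3.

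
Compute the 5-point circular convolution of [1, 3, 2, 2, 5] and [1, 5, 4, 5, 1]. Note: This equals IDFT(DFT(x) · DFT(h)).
Either evaluate y[k] = Σ_j x[j]·h[(k-j) mod 5] directly, or use IDFT(DFT(x) · DFT(h)). y[0] = 1×1 + 3×1 + 2×5 + 2×4 + 5×5 = 47; y[1] = 1×5 + 3×1 + 2×1 + 2×5 + 5×4 = 40; y[2] = 1×4 + 3×5 + 2×1 + 2×1 + 5×5 = 48; y[3] = 1×5 + 3×4 + 2×5 + 2×1 + 5×1 = 34; y[4] = 1×1 + 3×5 + 2×4 + 2×5 + 5×1 = 39. Result: [47, 40, 48, 34, 39]

[47, 40, 48, 34, 39]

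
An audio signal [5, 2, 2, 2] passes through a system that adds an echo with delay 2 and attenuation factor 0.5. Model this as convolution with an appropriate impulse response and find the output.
Direct-path + delayed-attenuated-path model → impulse response h = [1, 0, 0.5] (1 at lag 0, 0.5 at lag 2). Output y[n] = x[n] + 0.5·x[n - 2] (with x[n] = 0 outside 0..3): y[0] = 5 + 0.5×0 = 5; y[1] = 2 + 0.5×0 = 2; y[2] = 2 + 0.5×5 = 4.5; y[3] = 2 + 0.5×2 = 3.0; y[4] = 0 + 0.5×2 = 1.0; y[5] = 0 + 0.5×2 = 1.0. So y = [5, 2, 4.5, 3.0, 1.0, 1.0]

[5, 2, 4.5, 3.0, 1.0, 1.0]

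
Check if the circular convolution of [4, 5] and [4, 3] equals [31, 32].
Recompute circular convolution of [4, 5] and [4, 3]: y[0] = 4×4 + 5×3 = 31; y[1] = 4×3 + 5×4 = 32 → [31, 32]. Given [31, 32] matches, so answer: Yes

Yes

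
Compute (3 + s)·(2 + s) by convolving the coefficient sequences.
Ascending coefficients: a = [3, 1], b = [2, 1]. c[0] = 3×2 = 6; c[1] = 3×1 + 1×2 = 5; c[2] = 1×1 = 1. Result coefficients: [6, 5, 1] → 6 + 5s + s^2

6 + 5s + s^2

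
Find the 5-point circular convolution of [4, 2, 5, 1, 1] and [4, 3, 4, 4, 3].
Use y[k] = Σ_j x[j]·h[(k-j) mod 5]. y[0] = 4×4 + 2×3 + 5×4 + 1×4 + 1×3 = 49; y[1] = 4×3 + 2×4 + 5×3 + 1×4 + 1×4 = 43; y[2] = 4×4 + 2×3 + 5×4 + 1×3 + 1×4 = 49; y[3] = 4×4 + 2×4 + 5×3 + 1×4 + 1×3 = 46; y[4] = 4×3 + 2×4 + 5×4 + 1×3 + 1×4 = 47. Result: [49, 43, 49, 46, 47]

[49, 43, 49, 46, 47]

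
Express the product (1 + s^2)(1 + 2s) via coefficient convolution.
Ascending coefficients: a = [1, 0, 1], b = [1, 2]. c[0] = 1×1 = 1; c[1] = 1×2 + 0×1 = 2; c[2] = 0×2 + 1×1 = 1; c[3] = 1×2 = 2. Result coefficients: [1, 2, 1, 2] → 1 + 2s + s^2 + 2s^3

1 + 2s + s^2 + 2s^3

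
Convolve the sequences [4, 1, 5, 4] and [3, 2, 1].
y[0] = 4×3 = 12; y[1] = 4×2 + 1×3 = 11; y[2] = 4×1 + 1×2 + 5×3 = 21; y[3] = 1×1 + 5×2 + 4×3 = 23; y[4] = 5×1 + 4×2 = 13; y[5] = 4×1 = 4

[12, 11, 21, 23, 13, 4]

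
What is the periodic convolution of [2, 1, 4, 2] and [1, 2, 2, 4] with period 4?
Use y[k] = Σ_j x[j]·h[(k-j) mod 4]. y[0] = 2×1 + 1×4 + 4×2 + 2×2 = 18; y[1] = 2×2 + 1×1 + 4×4 + 2×2 = 25; y[2] = 2×2 + 1×2 + 4×1 + 2×4 = 18; y[3] = 2×4 + 1×2 + 4×2 + 2×1 = 20. Result: [18, 25, 18, 20]

[18, 25, 18, 20]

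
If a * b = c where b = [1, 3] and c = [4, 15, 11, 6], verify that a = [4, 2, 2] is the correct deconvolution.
Forward-compute [4, 2, 2] * [1, 3]: c[0] = 4×1 = 4; c[1] = 4×3 + 2×1 = 14; c[2] = 2×3 + 2×1 = 8; c[3] = 2×3 = 6 → [4, 14, 8, 6]. Does not match given c = [4, 15, 11, 6].

Not verified. [4, 2, 2] * [1, 3] = [4, 14, 8, 6], which differs from [4, 15, 11, 6] at index 1.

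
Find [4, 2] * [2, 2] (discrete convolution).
y[0] = 4×2 = 8; y[1] = 4×2 + 2×2 = 12; y[2] = 2×2 = 4

[8, 12, 4]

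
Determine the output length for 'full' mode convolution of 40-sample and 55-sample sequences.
Linear/full convolution length: m + n - 1 = 40 + 55 - 1 = 94

94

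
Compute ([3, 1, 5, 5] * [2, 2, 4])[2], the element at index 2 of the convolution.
Use y[k] = Σ_i a[i]·b[k-i] at k=2. y[2] = 3×4 + 1×2 + 5×2 = 24

24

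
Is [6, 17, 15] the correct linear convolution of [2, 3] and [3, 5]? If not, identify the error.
Recompute linear convolution of [2, 3] and [3, 5]: y[0] = 2×3 = 6; y[1] = 2×5 + 3×3 = 19; y[2] = 3×5 = 15 → [6, 19, 15]. Compare to given [6, 17, 15]: they differ at index 1: given 17, correct 19, so answer: No

No. Error at index 1: given 17, correct 19.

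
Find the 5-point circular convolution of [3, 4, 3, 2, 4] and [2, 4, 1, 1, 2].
Use y[k] = Σ_j a[j]·b[(k-j) mod 5]. y[0] = 3×2 + 4×2 + 3×1 + 2×1 + 4×4 = 35; y[1] = 3×4 + 4×2 + 3×2 + 2×1 + 4×1 = 32; y[2] = 3×1 + 4×4 + 3×2 + 2×2 + 4×1 = 33; y[3] = 3×1 + 4×1 + 3×4 + 2×2 + 4×2 = 31; y[4] = 3×2 + 4×1 + 3×1 + 2×4 + 4×2 = 29. Result: [35, 32, 33, 31, 29]

[35, 32, 33, 31, 29]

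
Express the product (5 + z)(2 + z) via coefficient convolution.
Ascending coefficients: a = [5, 1], b = [2, 1]. c[0] = 5×2 = 10; c[1] = 5×1 + 1×2 = 7; c[2] = 1×1 = 1. Result coefficients: [10, 7, 1] → 10 + 7z + z^2

10 + 7z + z^2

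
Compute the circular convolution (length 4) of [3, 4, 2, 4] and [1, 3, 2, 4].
Use y[k] = Σ_j a[j]·b[(k-j) mod 4]. y[0] = 3×1 + 4×4 + 2×2 + 4×3 = 35; y[1] = 3×3 + 4×1 + 2×4 + 4×2 = 29; y[2] = 3×2 + 4×3 + 2×1 + 4×4 = 36; y[3] = 3×4 + 4×2 + 2×3 + 4×1 = 30. Result: [35, 29, 36, 30]

[35, 29, 36, 30]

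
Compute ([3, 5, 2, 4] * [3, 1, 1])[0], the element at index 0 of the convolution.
Use y[k] = Σ_i a[i]·b[k-i] at k=0. y[0] = 3×3 = 9

9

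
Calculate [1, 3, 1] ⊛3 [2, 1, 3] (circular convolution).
Use y[k] = Σ_j f[j]·g[(k-j) mod 3]. y[0] = 1×2 + 3×3 + 1×1 = 12; y[1] = 1×1 + 3×2 + 1×3 = 10; y[2] = 1×3 + 3×1 + 1×2 = 8. Result: [12, 10, 8]

[12, 10, 8]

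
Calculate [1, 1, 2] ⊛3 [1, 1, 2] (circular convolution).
Use y[k] = Σ_j x[j]·h[(k-j) mod 3]. y[0] = 1×1 + 1×2 + 2×1 = 5; y[1] = 1×1 + 1×1 + 2×2 = 6; y[2] = 1×2 + 1×1 + 2×1 = 5. Result: [5, 6, 5]

[5, 6, 5]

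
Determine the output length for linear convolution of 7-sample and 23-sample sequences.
Linear/full convolution length: m + n - 1 = 7 + 23 - 1 = 29

29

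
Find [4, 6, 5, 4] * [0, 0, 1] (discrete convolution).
y[0] = 4×0 = 0; y[1] = 4×0 + 6×0 = 0; y[2] = 4×1 + 6×0 + 5×0 = 4; y[3] = 6×1 + 5×0 + 4×0 = 6; y[4] = 5×1 + 4×0 = 5; y[5] = 4×1 = 4

[0, 0, 4, 6, 5, 4]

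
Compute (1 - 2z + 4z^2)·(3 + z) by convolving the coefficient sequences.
Ascending coefficients: a = [1, -2, 4], b = [3, 1]. c[0] = 1×3 = 3; c[1] = 1×1 + -2×3 = -5; c[2] = -2×1 + 4×3 = 10; c[3] = 4×1 = 4. Result coefficients: [3, -5, 10, 4] → 3 - 5z + 10z^2 + 4z^3

3 - 5z + 10z^2 + 4z^3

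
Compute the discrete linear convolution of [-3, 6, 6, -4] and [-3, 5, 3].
y[0] = -3×-3 = 9; y[1] = -3×5 + 6×-3 = -33; y[2] = -3×3 + 6×5 + 6×-3 = 3; y[3] = 6×3 + 6×5 + -4×-3 = 60; y[4] = 6×3 + -4×5 = -2; y[5] = -4×3 = -12

[9, -33, 3, 60, -2, -12]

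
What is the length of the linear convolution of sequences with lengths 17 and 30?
Linear/full convolution length: m + n - 1 = 17 + 30 - 1 = 46

46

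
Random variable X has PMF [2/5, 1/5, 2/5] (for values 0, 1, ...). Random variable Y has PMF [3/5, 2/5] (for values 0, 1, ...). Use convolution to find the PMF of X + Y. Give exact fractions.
P(X+Y=k) = Σ_i P(X=i)·P(Y=k-i) — a convolution of [2/5, 1/5, 2/5] and [3/5, 2/5]. P(X+Y=0) = (2/5)×(3/5) = 6/25; P(X+Y=1) = (2/5)×(2/5) + (1/5)×(3/5) = 4/25 + 3/25 = 7/25; P(X+Y=2) = (1/5)×(2/5) + (2/5)×(3/5) = 2/25 + 6/25 = 8/25; P(X+Y=3) = (2/5)×(2/5) = 4/25. PMF: [6/25, 7/25, 8/25, 4/25] (sums to 1 ✓)

[6/25, 7/25, 8/25, 4/25]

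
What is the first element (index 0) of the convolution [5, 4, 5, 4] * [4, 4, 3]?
Use y[k] = Σ_i a[i]·b[k-i] at k=0. y[0] = 5×4 = 20

20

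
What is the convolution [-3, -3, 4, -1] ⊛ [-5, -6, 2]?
y[0] = -3×-5 = 15; y[1] = -3×-6 + -3×-5 = 33; y[2] = -3×2 + -3×-6 + 4×-5 = -8; y[3] = -3×2 + 4×-6 + -1×-5 = -25; y[4] = 4×2 + -1×-6 = 14; y[5] = -1×2 = -2

[15, 33, -8, -25, 14, -2]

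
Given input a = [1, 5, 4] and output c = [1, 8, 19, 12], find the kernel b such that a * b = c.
Output length 4 = len(a) + len(b) - 1 ⇒ len(b) = 2. Solve b forward using b[k] = (c[k] - Σ_{i≥1} a[i]·b[k-i]) / a[0]: b[0] = c[0] / a[0] = 1 / 1 = 1; b[1] = (c[1] - 5×1) / a[0] = (8 - 5×1) / 1 = 3. So b = [1, 3]. Forward-check [1, 5, 4] * [1, 3]: c[0] = 1×1 = 1; c[1] = 1×3 + 5×1 = 8; c[2] = 5×3 + 4×1 = 19; c[3] = 4×3 = 12 → [1, 8, 19, 12] ✓

[1, 3]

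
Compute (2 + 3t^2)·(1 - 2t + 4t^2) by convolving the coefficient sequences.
Ascending coefficients: a = [2, 0, 3], b = [1, -2, 4]. c[0] = 2×1 = 2; c[1] = 2×-2 + 0×1 = -4; c[2] = 2×4 + 0×-2 + 3×1 = 11; c[3] = 0×4 + 3×-2 = -6; c[4] = 3×4 = 12. Result coefficients: [2, -4, 11, -6, 12] → 2 - 4t + 11t^2 - 6t^3 + 12t^4

2 - 4t + 11t^2 - 6t^3 + 12t^4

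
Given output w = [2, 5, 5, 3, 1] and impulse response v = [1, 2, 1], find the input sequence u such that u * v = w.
Deconvolve w=[2, 5, 5, 3, 1] by v=[1, 2, 1]. Since v[0]=1, solve forward: u[0] = w[0] / 1 = 2; u[1] = (w[1] - 2×2) / 1 = 1; u[2] = (w[2] - 1×2 - 2×1) / 1 = 1. So u = [2, 1, 1]. Check by forward convolution: w[0] = 2×1 = 2; w[1] = 2×2 + 1×1 = 5; w[2] = 2×1 + 1×2 + 1×1 = 5; w[3] = 1×1 + 1×2 = 3; w[4] = 1×1 = 1

[2, 1, 1]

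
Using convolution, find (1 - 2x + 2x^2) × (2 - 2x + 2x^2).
Ascending coefficients: a = [1, -2, 2], b = [2, -2, 2]. c[0] = 1×2 = 2; c[1] = 1×-2 + -2×2 = -6; c[2] = 1×2 + -2×-2 + 2×2 = 10; c[3] = -2×2 + 2×-2 = -8; c[4] = 2×2 = 4. Result coefficients: [2, -6, 10, -8, 4] → 2 - 6x + 10x^2 - 8x^3 + 4x^4

2 - 6x + 10x^2 - 8x^3 + 4x^4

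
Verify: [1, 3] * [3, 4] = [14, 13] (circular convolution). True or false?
Recompute circular convolution of [1, 3] and [3, 4]: y[0] = 1×3 + 3×4 = 15; y[1] = 1×4 + 3×3 = 13 → [15, 13]. Compare to given [14, 13]: they differ at index 0: given 14, correct 15, so answer: No

No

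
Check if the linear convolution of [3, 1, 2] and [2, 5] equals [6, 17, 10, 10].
Recompute linear convolution of [3, 1, 2] and [2, 5]: y[0] = 3×2 = 6; y[1] = 3×5 + 1×2 = 17; y[2] = 1×5 + 2×2 = 9; y[3] = 2×5 = 10 → [6, 17, 9, 10]. Compare to given [6, 17, 10, 10]: they differ at index 2: given 10, correct 9, so answer: No

No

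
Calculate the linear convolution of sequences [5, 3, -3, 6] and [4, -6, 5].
y[0] = 5×4 = 20; y[1] = 5×-6 + 3×4 = -18; y[2] = 5×5 + 3×-6 + -3×4 = -5; y[3] = 3×5 + -3×-6 + 6×4 = 57; y[4] = -3×5 + 6×-6 = -51; y[5] = 6×5 = 30

[20, -18, -5, 57, -51, 30]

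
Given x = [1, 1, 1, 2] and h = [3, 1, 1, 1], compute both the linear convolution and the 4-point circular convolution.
Linear: y_lin[0] = 1×3 = 3; y_lin[1] = 1×1 + 1×3 = 4; y_lin[2] = 1×1 + 1×1 + 1×3 = 5; y_lin[3] = 1×1 + 1×1 + 1×1 + 2×3 = 9; y_lin[4] = 1×1 + 1×1 + 2×1 = 4; y_lin[5] = 1×1 + 2×1 = 3; y_lin[6] = 2×1 = 2 → [3, 4, 5, 9, 4, 3, 2]. Circular (length 4): y[0] = 1×3 + 1×1 + 1×1 + 2×1 = 7; y[1] = 1×1 + 1×3 + 1×1 + 2×1 = 7; y[2] = 1×1 + 1×1 + 1×3 + 2×1 = 7; y[3] = 1×1 + 1×1 + 1×1 + 2×3 = 9 → [7, 7, 7, 9]

Linear: [3, 4, 5, 9, 4, 3, 2], Circular: [7, 7, 7, 9]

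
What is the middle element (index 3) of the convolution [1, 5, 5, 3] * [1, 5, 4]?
Use y[k] = Σ_i a[i]·b[k-i] at k=3. y[3] = 5×4 + 5×5 + 3×1 = 48

48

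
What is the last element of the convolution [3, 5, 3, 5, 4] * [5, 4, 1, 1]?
Use y[k] = Σ_i a[i]·b[k-i] at k=7. y[7] = 4×1 = 4

4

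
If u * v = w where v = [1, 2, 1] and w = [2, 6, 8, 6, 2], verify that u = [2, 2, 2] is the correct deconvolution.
Forward-compute [2, 2, 2] * [1, 2, 1]: w[0] = 2×1 = 2; w[1] = 2×2 + 2×1 = 6; w[2] = 2×1 + 2×2 + 2×1 = 8; w[3] = 2×1 + 2×2 = 6; w[4] = 2×1 = 2 → [2, 6, 8, 6, 2]. Matches given w = [2, 6, 8, 6, 2], so verified.

Verified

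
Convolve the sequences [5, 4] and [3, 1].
y[0] = 5×3 = 15; y[1] = 5×1 + 4×3 = 17; y[2] = 4×1 = 4

[15, 17, 4]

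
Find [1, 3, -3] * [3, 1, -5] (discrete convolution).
y[0] = 1×3 = 3; y[1] = 1×1 + 3×3 = 10; y[2] = 1×-5 + 3×1 + -3×3 = -11; y[3] = 3×-5 + -3×1 = -18; y[4] = -3×-5 = 15

[3, 10, -11, -18, 15]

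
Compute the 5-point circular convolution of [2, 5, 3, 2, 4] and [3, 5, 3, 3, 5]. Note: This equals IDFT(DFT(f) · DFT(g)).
Either evaluate y[k] = Σ_j f[j]·g[(k-j) mod 5] directly, or use IDFT(DFT(f) · DFT(g)). y[0] = 2×3 + 5×5 + 3×3 + 2×3 + 4×5 = 66; y[1] = 2×5 + 5×3 + 3×5 + 2×3 + 4×3 = 58; y[2] = 2×3 + 5×5 + 3×3 + 2×5 + 4×3 = 62; y[3] = 2×3 + 5×3 + 3×5 + 2×3 + 4×5 = 62; y[4] = 2×5 + 5×3 + 3×3 + 2×5 + 4×3 = 56. Result: [66, 58, 62, 62, 56]

[66, 58, 62, 62, 56]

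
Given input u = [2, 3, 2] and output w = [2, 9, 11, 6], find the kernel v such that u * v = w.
Output length 4 = len(u) + len(v) - 1 ⇒ len(v) = 2. Solve v forward using v[k] = (w[k] - Σ_{i≥1} u[i]·v[k-i]) / u[0]: v[0] = w[0] / u[0] = 2 / 2 = 1; v[1] = (w[1] - 3×1) / u[0] = (9 - 3×1) / 2 = 3. So v = [1, 3]. Forward-check [2, 3, 2] * [1, 3]: w[0] = 2×1 = 2; w[1] = 2×3 + 3×1 = 9; w[2] = 3×3 + 2×1 = 11; w[3] = 2×3 = 6 → [2, 9, 11, 6] ✓

[1, 3]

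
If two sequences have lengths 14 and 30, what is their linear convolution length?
Linear/full convolution length: m + n - 1 = 14 + 30 - 1 = 43

43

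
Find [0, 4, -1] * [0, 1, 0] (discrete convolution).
y[0] = 0×0 = 0; y[1] = 0×1 + 4×0 = 0; y[2] = 0×0 + 4×1 + -1×0 = 4; y[3] = 4×0 + -1×1 = -1; y[4] = -1×0 = 0

[0, 0, 4, -1, 0]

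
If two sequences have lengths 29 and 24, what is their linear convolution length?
Linear/full convolution length: m + n - 1 = 29 + 24 - 1 = 52

52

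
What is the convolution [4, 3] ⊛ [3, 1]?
y[0] = 4×3 = 12; y[1] = 4×1 + 3×3 = 13; y[2] = 3×1 = 3

[12, 13, 3]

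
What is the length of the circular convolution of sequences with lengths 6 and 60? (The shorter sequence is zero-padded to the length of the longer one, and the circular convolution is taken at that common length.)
Circular convolution (zero-padding the shorter input) has length max(m, n) = max(6, 60) = 60

60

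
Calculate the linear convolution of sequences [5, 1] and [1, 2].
y[0] = 5×1 = 5; y[1] = 5×2 + 1×1 = 11; y[2] = 1×2 = 2

[5, 11, 2]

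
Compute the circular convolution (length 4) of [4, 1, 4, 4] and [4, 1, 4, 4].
Use y[k] = Σ_j x[j]·h[(k-j) mod 4]. y[0] = 4×4 + 1×4 + 4×4 + 4×1 = 40; y[1] = 4×1 + 1×4 + 4×4 + 4×4 = 40; y[2] = 4×4 + 1×1 + 4×4 + 4×4 = 49; y[3] = 4×4 + 1×4 + 4×1 + 4×4 = 40. Result: [40, 40, 49, 40]

[40, 40, 49, 40]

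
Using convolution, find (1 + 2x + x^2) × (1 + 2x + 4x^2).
Ascending coefficients: a = [1, 2, 1], b = [1, 2, 4]. c[0] = 1×1 = 1; c[1] = 1×2 + 2×1 = 4; c[2] = 1×4 + 2×2 + 1×1 = 9; c[3] = 2×4 + 1×2 = 10; c[4] = 1×4 = 4. Result coefficients: [1, 4, 9, 10, 4] → 1 + 4x + 9x^2 + 10x^3 + 4x^4

1 + 4x + 9x^2 + 10x^3 + 4x^4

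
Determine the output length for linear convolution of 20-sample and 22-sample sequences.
Linear/full convolution length: m + n - 1 = 20 + 22 - 1 = 41

41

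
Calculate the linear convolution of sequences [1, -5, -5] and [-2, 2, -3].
y[0] = 1×-2 = -2; y[1] = 1×2 + -5×-2 = 12; y[2] = 1×-3 + -5×2 + -5×-2 = -3; y[3] = -5×-3 + -5×2 = 5; y[4] = -5×-3 = 15

[-2, 12, -3, 5, 15]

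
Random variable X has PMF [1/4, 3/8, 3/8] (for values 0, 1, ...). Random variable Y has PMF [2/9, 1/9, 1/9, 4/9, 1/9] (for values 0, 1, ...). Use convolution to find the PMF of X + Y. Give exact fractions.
P(X+Y=k) = Σ_i P(X=i)·P(Y=k-i) — a convolution of [1/4, 3/8, 3/8] and [2/9, 1/9, 1/9, 4/9, 1/9]. P(X+Y=0) = (1/4)×(2/9) = 1/18; P(X+Y=1) = (1/4)×(1/9) + (3/8)×(2/9) = 1/36 + 1/12 = 1/9; P(X+Y=2) = (1/4)×(1/9) + (3/8)×(1/9) + (3/8)×(2/9) = 1/36 + 1/24 + 1/12 = 11/72; P(X+Y=3) = (1/4)×(4/9) + (3/8)×(1/9) + (3/8)×(1/9) = 1/9 + 1/24 + 1/24 = 7/36; P(X+Y=4) = (1/4)×(1/9) + (3/8)×(4/9) + (3/8)×(1/9) = 1/36 + 1/6 + 1/24 = 17/72; P(X+Y=5) = (3/8)×(1/9) + (3/8)×(4/9) = 1/24 + 1/6 = 5/24; P(X+Y=6) = (3/8)×(1/9) = 1/24. PMF: [1/18, 1/9, 11/72, 7/36, 17/72, 5/24, 1/24] (sums to 1 ✓)

[1/18, 1/9, 11/72, 7/36, 17/72, 5/24, 1/24]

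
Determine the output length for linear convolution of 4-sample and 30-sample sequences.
Linear/full convolution length: m + n - 1 = 4 + 30 - 1 = 33

33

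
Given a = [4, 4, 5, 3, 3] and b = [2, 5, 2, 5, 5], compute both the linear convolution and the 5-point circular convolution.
Linear: y_lin[0] = 4×2 = 8; y_lin[1] = 4×5 + 4×2 = 28; y_lin[2] = 4×2 + 4×5 + 5×2 = 38; y_lin[3] = 4×5 + 4×2 + 5×5 + 3×2 = 59; y_lin[4] = 4×5 + 4×5 + 5×2 + 3×5 + 3×2 = 71; y_lin[5] = 4×5 + 5×5 + 3×2 + 3×5 = 66; y_lin[6] = 5×5 + 3×5 + 3×2 = 46; y_lin[7] = 3×5 + 3×5 = 30; y_lin[8] = 3×5 = 15 → [8, 28, 38, 59, 71, 66, 46, 30, 15]. Circular (length 5): y[0] = 4×2 + 4×5 + 5×5 + 3×2 + 3×5 = 74; y[1] = 4×5 + 4×2 + 5×5 + 3×5 + 3×2 = 74; y[2] = 4×2 + 4×5 + 5×2 + 3×5 + 3×5 = 68; y[3] = 4×5 + 4×2 + 5×5 + 3×2 + 3×5 = 74; y[4] = 4×5 + 4×5 + 5×2 + 3×5 + 3×2 = 71 → [74, 74, 68, 74, 71]

Linear: [8, 28, 38, 59, 71, 66, 46, 30, 15], Circular: [74, 74, 68, 74, 71]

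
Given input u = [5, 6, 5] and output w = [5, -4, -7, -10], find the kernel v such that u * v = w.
Output length 4 = len(u) + len(v) - 1 ⇒ len(v) = 2. Solve v forward using v[k] = (w[k] - Σ_{i≥1} u[i]·v[k-i]) / u[0]: v[0] = w[0] / u[0] = 5 / 5 = 1; v[1] = (w[1] - 6×1) / u[0] = (-4 - 6×1) / 5 = -2. So v = [1, -2]. Forward-check [5, 6, 5] * [1, -2]: w[0] = 5×1 = 5; w[1] = 5×-2 + 6×1 = -4; w[2] = 6×-2 + 5×1 = -7; w[3] = 5×-2 = -10 → [5, -4, -7, -10] ✓

[1, -2]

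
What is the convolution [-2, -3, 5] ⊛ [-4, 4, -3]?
y[0] = -2×-4 = 8; y[1] = -2×4 + -3×-4 = 4; y[2] = -2×-3 + -3×4 + 5×-4 = -26; y[3] = -3×-3 + 5×4 = 29; y[4] = 5×-3 = -15

[8, 4, -26, 29, -15]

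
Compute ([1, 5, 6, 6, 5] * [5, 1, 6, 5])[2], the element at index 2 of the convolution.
Use y[k] = Σ_i a[i]·b[k-i] at k=2. y[2] = 1×6 + 5×1 + 6×5 = 41

41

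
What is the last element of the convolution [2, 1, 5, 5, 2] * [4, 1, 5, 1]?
Use y[k] = Σ_i a[i]·b[k-i] at k=7. y[7] = 2×1 = 2

2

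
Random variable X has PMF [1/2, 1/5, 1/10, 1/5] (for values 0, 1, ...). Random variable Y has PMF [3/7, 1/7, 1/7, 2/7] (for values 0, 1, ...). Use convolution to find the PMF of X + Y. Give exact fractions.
P(X+Y=k) = Σ_i P(X=i)·P(Y=k-i) — a convolution of [1/2, 1/5, 1/10, 1/5] and [3/7, 1/7, 1/7, 2/7]. P(X+Y=0) = (1/2)×(3/7) = 3/14; P(X+Y=1) = (1/2)×(1/7) + (1/5)×(3/7) = 1/14 + 3/35 = 11/70; P(X+Y=2) = (1/2)×(1/7) + (1/5)×(1/7) + (1/10)×(3/7) = 1/14 + 1/35 + 3/70 = 1/7; P(X+Y=3) = (1/2)×(2/7) + (1/5)×(1/7) + (1/10)×(1/7) + (1/5)×(3/7) = 1/7 + 1/35 + 1/70 + 3/35 = 19/70; P(X+Y=4) = (1/5)×(2/7) + (1/10)×(1/7) + (1/5)×(1/7) = 2/35 + 1/70 + 1/35 = 1/10; P(X+Y=5) = (1/10)×(2/7) + (1/5)×(1/7) = 1/35 + 1/35 = 2/35; P(X+Y=6) = (1/5)×(2/7) = 2/35. PMF: [3/14, 11/70, 1/7, 19/70, 1/10, 2/35, 2/35] (sums to 1 ✓)

[3/14, 11/70, 1/7, 19/70, 1/10, 2/35, 2/35]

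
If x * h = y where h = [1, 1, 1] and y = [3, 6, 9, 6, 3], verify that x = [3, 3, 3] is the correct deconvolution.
Forward-compute [3, 3, 3] * [1, 1, 1]: y[0] = 3×1 = 3; y[1] = 3×1 + 3×1 = 6; y[2] = 3×1 + 3×1 + 3×1 = 9; y[3] = 3×1 + 3×1 = 6; y[4] = 3×1 = 3 → [3, 6, 9, 6, 3]. Matches given y = [3, 6, 9, 6, 3], so verified.

Verified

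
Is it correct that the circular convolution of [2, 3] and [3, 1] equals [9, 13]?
Recompute circular convolution of [2, 3] and [3, 1]: y[0] = 2×3 + 3×1 = 9; y[1] = 2×1 + 3×3 = 11 → [9, 11]. Compare to given [9, 13]: they differ at index 1: given 13, correct 11, so answer: No

No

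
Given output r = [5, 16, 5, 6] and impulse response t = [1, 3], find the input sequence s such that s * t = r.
Deconvolve r=[5, 16, 5, 6] by t=[1, 3]. Since t[0]=1, solve forward: s[0] = r[0] / 1 = 5; s[1] = (r[1] - 5×3) / 1 = 1; s[2] = (r[2] - 1×3) / 1 = 2. So s = [5, 1, 2]. Check by forward convolution: r[0] = 5×1 = 5; r[1] = 5×3 + 1×1 = 16; r[2] = 1×3 + 2×1 = 5; r[3] = 2×3 = 6

[5, 1, 2]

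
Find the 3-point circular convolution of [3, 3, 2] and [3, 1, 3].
Use y[k] = Σ_j a[j]·b[(k-j) mod 3]. y[0] = 3×3 + 3×3 + 2×1 = 20; y[1] = 3×1 + 3×3 + 2×3 = 18; y[2] = 3×3 + 3×1 + 2×3 = 18. Result: [20, 18, 18]

[20, 18, 18]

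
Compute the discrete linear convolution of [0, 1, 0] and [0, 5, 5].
y[0] = 0×0 = 0; y[1] = 0×5 + 1×0 = 0; y[2] = 0×5 + 1×5 + 0×0 = 5; y[3] = 1×5 + 0×5 = 5; y[4] = 0×5 = 0

[0, 0, 5, 5, 0]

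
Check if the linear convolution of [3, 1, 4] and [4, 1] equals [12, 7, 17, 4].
Recompute linear convolution of [3, 1, 4] and [4, 1]: y[0] = 3×4 = 12; y[1] = 3×1 + 1×4 = 7; y[2] = 1×1 + 4×4 = 17; y[3] = 4×1 = 4 → [12, 7, 17, 4]. Given [12, 7, 17, 4] matches, so answer: Yes

Yes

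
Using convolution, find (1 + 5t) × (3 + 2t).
Ascending coefficients: a = [1, 5], b = [3, 2]. c[0] = 1×3 = 3; c[1] = 1×2 + 5×3 = 17; c[2] = 5×2 = 10. Result coefficients: [3, 17, 10] → 3 + 17t + 10t^2

3 + 17t + 10t^2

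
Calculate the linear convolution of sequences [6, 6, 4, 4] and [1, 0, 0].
y[0] = 6×1 = 6; y[1] = 6×0 + 6×1 = 6; y[2] = 6×0 + 6×0 + 4×1 = 4; y[3] = 6×0 + 4×0 + 4×1 = 4; y[4] = 4×0 + 4×0 = 0; y[5] = 4×0 = 0

[6, 6, 4, 4, 0, 0]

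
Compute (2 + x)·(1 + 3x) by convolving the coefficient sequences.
Ascending coefficients: a = [2, 1], b = [1, 3]. c[0] = 2×1 = 2; c[1] = 2×3 + 1×1 = 7; c[2] = 1×3 = 3. Result coefficients: [2, 7, 3] → 2 + 7x + 3x^2

2 + 7x + 3x^2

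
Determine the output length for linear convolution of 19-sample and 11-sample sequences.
Linear/full convolution length: m + n - 1 = 19 + 11 - 1 = 29

29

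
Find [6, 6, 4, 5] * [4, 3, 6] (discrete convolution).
y[0] = 6×4 = 24; y[1] = 6×3 + 6×4 = 42; y[2] = 6×6 + 6×3 + 4×4 = 70; y[3] = 6×6 + 4×3 + 5×4 = 68; y[4] = 4×6 + 5×3 = 39; y[5] = 5×6 = 30

[24, 42, 70, 68, 39, 30]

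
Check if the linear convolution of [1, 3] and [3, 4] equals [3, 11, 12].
Recompute linear convolution of [1, 3] and [3, 4]: y[0] = 1×3 = 3; y[1] = 1×4 + 3×3 = 13; y[2] = 3×4 = 12 → [3, 13, 12]. Compare to given [3, 11, 12]: they differ at index 1: given 11, correct 13, so answer: No

No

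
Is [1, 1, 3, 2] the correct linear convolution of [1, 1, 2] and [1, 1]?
Recompute linear convolution of [1, 1, 2] and [1, 1]: y[0] = 1×1 = 1; y[1] = 1×1 + 1×1 = 2; y[2] = 1×1 + 2×1 = 3; y[3] = 2×1 = 2 → [1, 2, 3, 2]. Compare to given [1, 1, 3, 2]: they differ at index 1: given 1, correct 2, so answer: No

No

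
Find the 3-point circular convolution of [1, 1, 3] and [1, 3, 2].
Use y[k] = Σ_j f[j]·g[(k-j) mod 3]. y[0] = 1×1 + 1×2 + 3×3 = 12; y[1] = 1×3 + 1×1 + 3×2 = 10; y[2] = 1×2 + 1×3 + 3×1 = 8. Result: [12, 10, 8]

[12, 10, 8]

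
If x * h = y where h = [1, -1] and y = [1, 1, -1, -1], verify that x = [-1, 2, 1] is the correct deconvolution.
Forward-compute [-1, 2, 1] * [1, -1]: y[0] = -1×1 = -1; y[1] = -1×-1 + 2×1 = 3; y[2] = 2×-1 + 1×1 = -1; y[3] = 1×-1 = -1 → [-1, 3, -1, -1]. Does not match given y = [1, 1, -1, -1].

Not verified. [-1, 2, 1] * [1, -1] = [-1, 3, -1, -1], which differs from [1, 1, -1, -1] at index 0.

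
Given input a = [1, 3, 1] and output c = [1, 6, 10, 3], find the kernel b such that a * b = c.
Output length 4 = len(a) + len(b) - 1 ⇒ len(b) = 2. Solve b forward using b[k] = (c[k] - Σ_{i≥1} a[i]·b[k-i]) / a[0]: b[0] = c[0] / a[0] = 1 / 1 = 1; b[1] = (c[1] - 3×1) / a[0] = (6 - 3×1) / 1 = 3. So b = [1, 3]. Forward-check [1, 3, 1] * [1, 3]: c[0] = 1×1 = 1; c[1] = 1×3 + 3×1 = 6; c[2] = 3×3 + 1×1 = 10; c[3] = 1×3 = 3 → [1, 6, 10, 3] ✓

[1, 3]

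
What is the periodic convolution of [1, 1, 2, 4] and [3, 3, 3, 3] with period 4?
Use y[k] = Σ_j s[j]·t[(k-j) mod 4]. y[0] = 1×3 + 1×3 + 2×3 + 4×3 = 24; y[1] = 1×3 + 1×3 + 2×3 + 4×3 = 24; y[2] = 1×3 + 1×3 + 2×3 + 4×3 = 24; y[3] = 1×3 + 1×3 + 2×3 + 4×3 = 24. Result: [24, 24, 24, 24]

[24, 24, 24, 24]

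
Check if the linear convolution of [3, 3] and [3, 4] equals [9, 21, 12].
Recompute linear convolution of [3, 3] and [3, 4]: y[0] = 3×3 = 9; y[1] = 3×4 + 3×3 = 21; y[2] = 3×4 = 12 → [9, 21, 12]. Given [9, 21, 12] matches, so answer: Yes

Yes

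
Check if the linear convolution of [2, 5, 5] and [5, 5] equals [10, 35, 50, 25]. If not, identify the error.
Recompute linear convolution of [2, 5, 5] and [5, 5]: y[0] = 2×5 = 10; y[1] = 2×5 + 5×5 = 35; y[2] = 5×5 + 5×5 = 50; y[3] = 5×5 = 25 → [10, 35, 50, 25]. Given [10, 35, 50, 25] matches, so answer: Yes

Yes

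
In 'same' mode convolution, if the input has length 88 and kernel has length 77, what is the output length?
'Same' mode returns an output with the same length as the input: 88

88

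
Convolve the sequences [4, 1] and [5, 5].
y[0] = 4×5 = 20; y[1] = 4×5 + 1×5 = 25; y[2] = 1×5 = 5

[20, 25, 5]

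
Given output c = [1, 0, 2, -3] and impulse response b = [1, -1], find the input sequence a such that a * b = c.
Deconvolve c=[1, 0, 2, -3] by b=[1, -1]. Since b[0]=1, solve forward: a[0] = c[0] / 1 = 1; a[1] = (c[1] - 1×-1) / 1 = 1; a[2] = (c[2] - 1×-1) / 1 = 3. So a = [1, 1, 3]. Check by forward convolution: c[0] = 1×1 = 1; c[1] = 1×-1 + 1×1 = 0; c[2] = 1×-1 + 3×1 = 2; c[3] = 3×-1 = -3

[1, 1, 3]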